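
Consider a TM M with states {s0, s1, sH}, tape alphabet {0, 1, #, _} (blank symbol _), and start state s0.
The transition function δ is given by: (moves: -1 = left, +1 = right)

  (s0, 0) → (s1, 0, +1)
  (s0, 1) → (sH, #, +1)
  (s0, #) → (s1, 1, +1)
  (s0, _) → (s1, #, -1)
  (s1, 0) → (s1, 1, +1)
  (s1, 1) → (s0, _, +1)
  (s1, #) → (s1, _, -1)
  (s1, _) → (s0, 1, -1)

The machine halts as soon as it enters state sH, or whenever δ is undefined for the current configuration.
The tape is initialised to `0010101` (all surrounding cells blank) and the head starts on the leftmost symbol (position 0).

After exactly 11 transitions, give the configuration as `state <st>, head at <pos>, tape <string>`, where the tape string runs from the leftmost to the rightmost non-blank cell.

state s0, head at 7, tape 01_0_0_#

state=s0 head=0 tape=[0]010101_   (s0,0)→(s1,0,+1)
state=s1 head=1 tape=0[0]10101_   (s1,0)→(s1,1,+1)
state=s1 head=2 tape=01[1]0101_   (s1,1)→(s0,_,+1)
state=s0 head=3 tape=01_[0]101_   (s0,0)→(s1,0,+1)
state=s1 head=4 tape=01_0[1]01_   (s1,1)→(s0,_,+1)
state=s0 head=5 tape=01_0_[0]1_   (s0,0)→(s1,0,+1)
state=s1 head=6 tape=01_0_0[1]_   (s1,1)→(s0,_,+1)
state=s0 head=7 tape=01_0_0_[_]   (s0,_)→(s1,#,-1)
state=s1 head=6 tape=01_0_0[_]#   (s1,_)→(s0,1,-1)
state=s0 head=5 tape=01_0_[0]1#   (s0,0)→(s1,0,+1)
state=s1 head=6 tape=01_0_0[1]#   (s1,1)→(s0,_,+1)
state=s0 head=7 tape=01_0_0_[#]
After 11 steps: state s0, head at 7, tape 01_0_0_#.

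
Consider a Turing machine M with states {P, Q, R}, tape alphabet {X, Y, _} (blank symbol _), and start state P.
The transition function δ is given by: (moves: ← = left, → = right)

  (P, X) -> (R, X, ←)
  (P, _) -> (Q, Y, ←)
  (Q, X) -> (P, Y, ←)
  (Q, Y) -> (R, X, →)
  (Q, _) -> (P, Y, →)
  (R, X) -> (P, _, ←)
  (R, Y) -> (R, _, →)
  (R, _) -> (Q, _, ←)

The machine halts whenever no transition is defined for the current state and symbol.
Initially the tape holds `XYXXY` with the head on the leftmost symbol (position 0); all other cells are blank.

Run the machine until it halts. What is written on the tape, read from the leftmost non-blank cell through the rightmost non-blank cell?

state=P head=0 tape=____[X]YXXY   (P,X)→(R,X,←)
state=R head=-1 tape=___[_]XYXXY   (R,_)→(Q,_,←)
state=Q head=-2 tape=__[_]_XYXXY   (Q,_)→(P,Y,→)
state=P head=-1 tape=__Y[_]XYXXY   (P,_)→(Q,Y,←)
state=Q head=-2 tape=__[Y]YXYXXY   (Q,Y)→(R,X,→)
state=R head=-1 tape=__X[Y]XYXXY   (R,Y)→(R,_,→)
state=R head=0 tape=__X_[X]YXXY   (R,X)→(P,_,←)
state=P head=-1 tape=__X[_]_YXXY   (P,_)→(Q,Y,←)
state=Q head=-2 tape=__[X]Y_YXXY   (Q,X)→(P,Y,←)
state=P head=-3 tape=_[_]YY_YXXY   (P,_)→(Q,Y,←)
state=Q head=-4 tape=[_]YYY_YXXY   (Q,_)→(P,Y,→)
state=P head=-3 tape=Y[Y]YY_YXXY
The non-blank tape span at halt is YYYY_YXXY.

YYYY_YXXY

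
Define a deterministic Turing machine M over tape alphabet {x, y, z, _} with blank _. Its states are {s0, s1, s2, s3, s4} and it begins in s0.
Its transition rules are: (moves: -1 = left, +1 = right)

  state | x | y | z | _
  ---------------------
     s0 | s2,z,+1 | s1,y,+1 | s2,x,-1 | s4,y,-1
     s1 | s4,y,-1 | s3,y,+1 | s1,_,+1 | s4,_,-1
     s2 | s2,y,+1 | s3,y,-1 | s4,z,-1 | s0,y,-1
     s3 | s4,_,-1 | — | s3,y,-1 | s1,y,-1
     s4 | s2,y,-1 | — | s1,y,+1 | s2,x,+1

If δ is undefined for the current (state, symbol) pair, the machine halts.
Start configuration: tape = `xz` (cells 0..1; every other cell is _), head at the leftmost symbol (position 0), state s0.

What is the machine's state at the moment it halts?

s0 | [x]z_   read x → write z, move +1, go to s2
s2 | z[z]_   read z → write z, move -1, go to s4
s4 | [z]z_   read z → write y, move +1, go to s1
s1 | y[z]_   read z → write _, move +1, go to s1
s1 | y_[_]   read _ → write _, move -1, go to s4
s4 | y[_]_   read _ → write x, move +1, go to s2
s2 | yx[_]   read _ → write y, move -1, go to s0
s0 | y[x]y   read x → write z, move +1, go to s2
s2 | yz[y]   read y → write y, move -1, go to s3
s3 | y[z]y   read z → write y, move -1, go to s3
s3 | [y]yy
No transition is defined for (s3, y); M halts in state s3.

s3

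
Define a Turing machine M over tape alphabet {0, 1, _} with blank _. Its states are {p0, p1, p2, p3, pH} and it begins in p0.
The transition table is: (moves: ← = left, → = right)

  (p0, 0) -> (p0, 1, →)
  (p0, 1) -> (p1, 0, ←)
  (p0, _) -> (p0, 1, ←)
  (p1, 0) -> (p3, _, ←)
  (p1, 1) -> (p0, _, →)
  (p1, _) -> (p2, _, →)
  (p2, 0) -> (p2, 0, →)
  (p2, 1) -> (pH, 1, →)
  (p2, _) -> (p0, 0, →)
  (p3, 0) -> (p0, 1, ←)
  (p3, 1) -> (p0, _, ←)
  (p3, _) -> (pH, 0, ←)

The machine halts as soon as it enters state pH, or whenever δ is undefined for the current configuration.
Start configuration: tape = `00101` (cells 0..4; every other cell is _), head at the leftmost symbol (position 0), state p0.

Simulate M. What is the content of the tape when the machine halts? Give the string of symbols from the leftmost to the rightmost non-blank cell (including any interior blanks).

1_1_01

state=p0 head=0 tape=[0]0101__   (p0,0)→(p0,1,→)
state=p0 head=1 tape=1[0]101__   (p0,0)→(p0,1,→)
state=p0 head=2 tape=11[1]01__   (p0,1)→(p1,0,←)
state=p1 head=1 tape=1[1]001__   (p1,1)→(p0,_,→)
state=p0 head=2 tape=1_[0]01__   (p0,0)→(p0,1,→)
state=p0 head=3 tape=1_1[0]1__   (p0,0)→(p0,1,→)
state=p0 head=4 tape=1_11[1]__   (p0,1)→(p1,0,←)
state=p1 head=3 tape=1_1[1]0__   (p1,1)→(p0,_,→)
state=p0 head=4 tape=1_1_[0]__   (p0,0)→(p0,1,→)
state=p0 head=5 tape=1_1_1[_]_   (p0,_)→(p0,1,←)
state=p0 head=4 tape=1_1_[1]1_   (p0,1)→(p1,0,←)
state=p1 head=3 tape=1_1[_]01_   (p1,_)→(p2,_,→)
state=p2 head=4 tape=1_1_[0]1_   (p2,0)→(p2,0,→)
state=p2 head=5 tape=1_1_0[1]_   (p2,1)→(pH,1,→)
state=pH head=6 tape=1_1_01[_]
The non-blank tape span at halt is 1_1_01.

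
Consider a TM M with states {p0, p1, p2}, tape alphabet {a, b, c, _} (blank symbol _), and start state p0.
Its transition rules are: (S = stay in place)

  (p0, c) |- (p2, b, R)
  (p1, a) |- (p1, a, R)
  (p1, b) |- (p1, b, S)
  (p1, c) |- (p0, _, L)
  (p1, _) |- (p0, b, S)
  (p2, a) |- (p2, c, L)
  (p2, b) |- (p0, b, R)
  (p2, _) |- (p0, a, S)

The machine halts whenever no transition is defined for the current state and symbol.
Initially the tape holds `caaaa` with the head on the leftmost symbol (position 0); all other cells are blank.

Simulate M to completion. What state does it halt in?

p0

p0 | [c]aaaa_   read c → write b, move R, go to p2
p2 | b[a]aaa_   read a → write c, move L, go to p2
p2 | [b]caaa_   read b → write b, move R, go to p0
p0 | b[c]aaa_   read c → write b, move R, go to p2
p2 | bb[a]aa_   read a → write c, move L, go to p2
p2 | b[b]caa_   read b → write b, move R, go to p0
p0 | bb[c]aa_   read c → write b, move R, go to p2
p2 | bbb[a]a_   read a → write c, move L, go to p2
p2 | bb[b]ca_   read b → write b, move R, go to p0
p0 | bbb[c]a_   read c → write b, move R, go to p2
p2 | bbbb[a]_   read a → write c, move L, go to p2
p2 | bbb[b]c_   read b → write b, move R, go to p0
p0 | bbbb[c]_   read c → write b, move R, go to p2
p2 | bbbbb[_]   read _ → write a, move S, go to p0
p0 | bbbbb[a]
No transition is defined for (p0, a); M halts in state p0.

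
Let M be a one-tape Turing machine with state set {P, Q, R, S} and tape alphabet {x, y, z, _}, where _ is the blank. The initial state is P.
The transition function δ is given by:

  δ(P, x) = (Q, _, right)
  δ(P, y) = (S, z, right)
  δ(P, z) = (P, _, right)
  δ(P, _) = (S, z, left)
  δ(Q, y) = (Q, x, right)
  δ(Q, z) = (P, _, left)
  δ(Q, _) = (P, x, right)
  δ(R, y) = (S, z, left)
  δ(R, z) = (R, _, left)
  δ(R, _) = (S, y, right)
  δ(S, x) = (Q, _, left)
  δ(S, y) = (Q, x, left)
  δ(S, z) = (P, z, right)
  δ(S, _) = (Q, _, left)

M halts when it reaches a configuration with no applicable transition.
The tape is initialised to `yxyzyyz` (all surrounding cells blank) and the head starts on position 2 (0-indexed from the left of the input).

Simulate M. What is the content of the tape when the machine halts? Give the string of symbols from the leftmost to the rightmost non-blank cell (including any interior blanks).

xx_zzz

P | yx[y]zyyz   read y → write z, move right, go to S
S | yxz[z]yyz   read z → write z, move right, go to P
P | yxzz[y]yz   read y → write z, move right, go to S
S | yxzzz[y]z   read y → write x, move left, go to Q
Q | yxzz[z]xz   read z → write _, move left, go to P
P | yxz[z]_xz   read z → write _, move right, go to P
P | yxz_[_]xz   read _ → write z, move left, go to S
S | yxz[_]zxz   read _ → write _, move left, go to Q
Q | yx[z]_zxz   read z → write _, move left, go to P
P | y[x]__zxz   read x → write _, move right, go to Q
Q | y_[_]_zxz   read _ → write x, move right, go to P
P | y_x[_]zxz   read _ → write z, move left, go to S
S | y_[x]zzxz   read x → write _, move left, go to Q
Q | y[_]_zzxz   read _ → write x, move right, go to P
P | yx[_]zzxz   read _ → write z, move left, go to S
S | y[x]zzzxz   read x → write _, move left, go to Q
Q | [y]_zzzxz   read y → write x, move right, go to Q
Q | x[_]zzzxz   read _ → write x, move right, go to P
P | xx[z]zzxz   read z → write _, move right, go to P
P | xx_[z]zxz   read z → write _, move right, go to P
P | xx__[z]xz   read z → write _, move right, go to P
P | xx___[x]z   read x → write _, move right, go to Q
Q | xx____[z]   read z → write _, move left, go to P
P | xx___[_]_   read _ → write z, move left, go to S
S | xx__[_]z_   read _ → write _, move left, go to Q
Q | xx_[_]_z_   read _ → write x, move right, go to P
P | xx_x[_]z_   read _ → write z, move left, go to S
S | xx_[x]zz_   read x → write _, move left, go to Q
Q | xx[_]_zz_   read _ → write x, move right, go to P
P | xxx[_]zz_   read _ → write z, move left, go to S
S | xx[x]zzz_   read x → write _, move left, go to Q
Q | x[x]_zzz_
The non-blank tape span at halt is xx_zzz.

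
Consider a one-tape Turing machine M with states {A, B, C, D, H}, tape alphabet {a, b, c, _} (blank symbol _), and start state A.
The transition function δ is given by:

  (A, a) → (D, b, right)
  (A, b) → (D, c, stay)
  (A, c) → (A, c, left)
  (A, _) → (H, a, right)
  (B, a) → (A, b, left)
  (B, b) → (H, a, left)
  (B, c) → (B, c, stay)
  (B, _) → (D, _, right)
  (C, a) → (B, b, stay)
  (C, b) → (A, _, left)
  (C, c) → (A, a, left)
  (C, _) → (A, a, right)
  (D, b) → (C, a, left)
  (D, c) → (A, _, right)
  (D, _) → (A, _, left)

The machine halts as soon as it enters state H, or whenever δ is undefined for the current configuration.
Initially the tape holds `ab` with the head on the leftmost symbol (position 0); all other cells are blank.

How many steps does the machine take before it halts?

4

A | _[a]b   read a → write b, move right, go to D
D | _b[b]   read b → write a, move left, go to C
C | _[b]a   read b → write _, move left, go to A
A | [_]_a   read _ → write a, move right, go to H
H | a[_]a
M halts after 4 transitions.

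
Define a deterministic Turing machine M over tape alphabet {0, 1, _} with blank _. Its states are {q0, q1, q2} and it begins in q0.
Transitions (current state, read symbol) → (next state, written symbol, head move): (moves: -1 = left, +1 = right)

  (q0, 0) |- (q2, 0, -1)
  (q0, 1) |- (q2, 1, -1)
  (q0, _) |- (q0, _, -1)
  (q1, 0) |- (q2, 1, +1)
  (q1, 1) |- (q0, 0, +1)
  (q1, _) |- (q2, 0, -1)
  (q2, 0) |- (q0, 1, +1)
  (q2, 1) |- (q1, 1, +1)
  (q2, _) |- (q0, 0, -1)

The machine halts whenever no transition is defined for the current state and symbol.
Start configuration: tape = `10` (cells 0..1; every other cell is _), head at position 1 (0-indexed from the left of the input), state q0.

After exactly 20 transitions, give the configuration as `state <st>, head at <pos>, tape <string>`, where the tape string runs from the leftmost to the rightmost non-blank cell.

state q1, head at 3, tape 1110

state=q0 head=1 tape=1[0]__   (q0,0)→(q2,0,-1)
state=q2 head=0 tape=[1]0__   (q2,1)→(q1,1,+1)
state=q1 head=1 tape=1[0]__   (q1,0)→(q2,1,+1)
state=q2 head=2 tape=11[_]_   (q2,_)→(q0,0,-1)
state=q0 head=1 tape=1[1]0_   (q0,1)→(q2,1,-1)
state=q2 head=0 tape=[1]10_   (q2,1)→(q1,1,+1)
state=q1 head=1 tape=1[1]0_   (q1,1)→(q0,0,+1)
state=q0 head=2 tape=10[0]_   (q0,0)→(q2,0,-1)
state=q2 head=1 tape=1[0]0_   (q2,0)→(q0,1,+1)
state=q0 head=2 tape=11[0]_   (q0,0)→(q2,0,-1)
state=q2 head=1 tape=1[1]0_   (q2,1)→(q1,1,+1)
state=q1 head=2 tape=11[0]_   (q1,0)→(q2,1,+1)
state=q2 head=3 tape=111[_]   (q2,_)→(q0,0,-1)
state=q0 head=2 tape=11[1]0   (q0,1)→(q2,1,-1)
state=q2 head=1 tape=1[1]10   (q2,1)→(q1,1,+1)
state=q1 head=2 tape=11[1]0   (q1,1)→(q0,0,+1)
state=q0 head=3 tape=110[0]   (q0,0)→(q2,0,-1)
state=q2 head=2 tape=11[0]0   (q2,0)→(q0,1,+1)
state=q0 head=3 tape=111[0]   (q0,0)→(q2,0,-1)
state=q2 head=2 tape=11[1]0   (q2,1)→(q1,1,+1)
state=q1 head=3 tape=111[0]
After 20 steps: state q1, head at 3, tape 1110.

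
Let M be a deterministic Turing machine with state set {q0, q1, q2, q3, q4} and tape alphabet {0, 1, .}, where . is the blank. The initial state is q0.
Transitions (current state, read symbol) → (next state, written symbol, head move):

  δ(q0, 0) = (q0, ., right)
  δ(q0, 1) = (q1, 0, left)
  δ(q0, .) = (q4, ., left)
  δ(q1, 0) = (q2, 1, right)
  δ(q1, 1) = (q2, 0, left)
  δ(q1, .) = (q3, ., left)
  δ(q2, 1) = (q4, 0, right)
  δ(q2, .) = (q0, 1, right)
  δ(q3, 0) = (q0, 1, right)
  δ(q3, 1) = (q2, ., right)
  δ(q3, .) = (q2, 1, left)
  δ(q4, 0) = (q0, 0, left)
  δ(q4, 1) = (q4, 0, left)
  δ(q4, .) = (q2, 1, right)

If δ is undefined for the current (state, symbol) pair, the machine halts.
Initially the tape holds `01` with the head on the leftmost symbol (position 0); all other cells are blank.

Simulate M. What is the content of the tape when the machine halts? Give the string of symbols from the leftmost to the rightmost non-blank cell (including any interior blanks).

state=q0 head=0 tape=...[0]1..   (q0,0)→(q0,.,right)
state=q0 head=1 tape=....[1]..   (q0,1)→(q1,0,left)
state=q1 head=0 tape=...[.]0..   (q1,.)→(q3,.,left)
state=q3 head=-1 tape=..[.].0..   (q3,.)→(q2,1,left)
state=q2 head=-2 tape=.[.]1.0..   (q2,.)→(q0,1,right)
state=q0 head=-1 tape=.1[1].0..   (q0,1)→(q1,0,left)
state=q1 head=-2 tape=.[1]0.0..   (q1,1)→(q2,0,left)
state=q2 head=-3 tape=[.]00.0..   (q2,.)→(q0,1,right)
state=q0 head=-2 tape=1[0]0.0..   (q0,0)→(q0,.,right)
state=q0 head=-1 tape=1.[0].0..   (q0,0)→(q0,.,right)
state=q0 head=0 tape=1..[.]0..   (q0,.)→(q4,.,left)
state=q4 head=-1 tape=1.[.].0..   (q4,.)→(q2,1,right)
state=q2 head=0 tape=1.1[.]0..   (q2,.)→(q0,1,right)
state=q0 head=1 tape=1.11[0]..   (q0,0)→(q0,.,right)
state=q0 head=2 tape=1.11.[.].   (q0,.)→(q4,.,left)
state=q4 head=1 tape=1.11[.]..   (q4,.)→(q2,1,right)
state=q2 head=2 tape=1.111[.].   (q2,.)→(q0,1,right)
state=q0 head=3 tape=1.1111[.]   (q0,.)→(q4,.,left)
state=q4 head=2 tape=1.111[1].   (q4,1)→(q4,0,left)
state=q4 head=1 tape=1.11[1]0.   (q4,1)→(q4,0,left)
state=q4 head=0 tape=1.1[1]00.   (q4,1)→(q4,0,left)
state=q4 head=-1 tape=1.[1]000.   (q4,1)→(q4,0,left)
state=q4 head=-2 tape=1[.]0000.   (q4,.)→(q2,1,right)
state=q2 head=-1 tape=11[0]000.
The non-blank tape span at halt is 110000.

110000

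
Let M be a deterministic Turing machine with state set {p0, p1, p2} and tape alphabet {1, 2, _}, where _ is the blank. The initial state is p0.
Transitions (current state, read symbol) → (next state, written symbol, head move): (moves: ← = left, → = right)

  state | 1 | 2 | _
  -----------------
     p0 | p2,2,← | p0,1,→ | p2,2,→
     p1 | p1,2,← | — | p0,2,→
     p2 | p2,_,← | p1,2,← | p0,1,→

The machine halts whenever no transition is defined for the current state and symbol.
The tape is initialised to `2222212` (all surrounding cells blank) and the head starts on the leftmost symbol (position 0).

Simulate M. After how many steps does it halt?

state=p0 head=0 tape=_[2]222212   (p0,2)→(p0,1,→)
state=p0 head=1 tape=_1[2]22212   (p0,2)→(p0,1,→)
state=p0 head=2 tape=_11[2]2212   (p0,2)→(p0,1,→)
state=p0 head=3 tape=_111[2]212   (p0,2)→(p0,1,→)
state=p0 head=4 tape=_1111[2]12   (p0,2)→(p0,1,→)
state=p0 head=5 tape=_11111[1]2   (p0,1)→(p2,2,←)
state=p2 head=4 tape=_1111[1]22   (p2,1)→(p2,_,←)
state=p2 head=3 tape=_111[1]_22   (p2,1)→(p2,_,←)
state=p2 head=2 tape=_11[1]__22   (p2,1)→(p2,_,←)
state=p2 head=1 tape=_1[1]___22   (p2,1)→(p2,_,←)
state=p2 head=0 tape=_[1]____22   (p2,1)→(p2,_,←)
state=p2 head=-1 tape=[_]_____22   (p2,_)→(p0,1,→)
state=p0 head=0 tape=1[_]____22   (p0,_)→(p2,2,→)
state=p2 head=1 tape=12[_]___22   (p2,_)→(p0,1,→)
state=p0 head=2 tape=121[_]__22   (p0,_)→(p2,2,→)
state=p2 head=3 tape=1212[_]_22   (p2,_)→(p0,1,→)
state=p0 head=4 tape=12121[_]22   (p0,_)→(p2,2,→)
state=p2 head=5 tape=121212[2]2   (p2,2)→(p1,2,←)
state=p1 head=4 tape=12121[2]22
M halts after 18 transitions.

18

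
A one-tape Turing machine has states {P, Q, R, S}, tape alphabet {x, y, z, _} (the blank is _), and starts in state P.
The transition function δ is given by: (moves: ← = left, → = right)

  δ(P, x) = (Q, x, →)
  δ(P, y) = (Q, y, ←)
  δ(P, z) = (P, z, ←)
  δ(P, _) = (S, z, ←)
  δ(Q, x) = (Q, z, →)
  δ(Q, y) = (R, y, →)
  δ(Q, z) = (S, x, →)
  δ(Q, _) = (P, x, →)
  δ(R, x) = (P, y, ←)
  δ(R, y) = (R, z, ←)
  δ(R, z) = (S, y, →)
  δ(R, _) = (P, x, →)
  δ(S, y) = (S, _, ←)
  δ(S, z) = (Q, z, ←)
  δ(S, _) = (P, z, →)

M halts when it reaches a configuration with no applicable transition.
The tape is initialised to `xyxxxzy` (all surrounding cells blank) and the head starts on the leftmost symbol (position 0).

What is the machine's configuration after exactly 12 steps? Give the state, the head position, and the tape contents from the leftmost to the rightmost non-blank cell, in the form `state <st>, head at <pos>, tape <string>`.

P | [x]yxxxzy   read x → write x, move →, go to Q
Q | x[y]xxxzy   read y → write y, move →, go to R
R | xy[x]xxzy   read x → write y, move ←, go to P
P | x[y]yxxzy   read y → write y, move ←, go to Q
Q | [x]yyxxzy   read x → write z, move →, go to Q
Q | z[y]yxxzy   read y → write y, move →, go to R
R | zy[y]xxzy   read y → write z, move ←, go to R
R | z[y]zxxzy   read y → write z, move ←, go to R
R | [z]zzxxzy   read z → write y, move →, go to S
S | y[z]zxxzy   read z → write z, move ←, go to Q
Q | [y]zzxxzy   read y → write y, move →, go to R
R | y[z]zxxzy   read z → write y, move →, go to S
S | yy[z]xxzy
After 12 steps: state S, head at 2, tape yyzxxzy.

state S, head at 2, tape yyzxxzy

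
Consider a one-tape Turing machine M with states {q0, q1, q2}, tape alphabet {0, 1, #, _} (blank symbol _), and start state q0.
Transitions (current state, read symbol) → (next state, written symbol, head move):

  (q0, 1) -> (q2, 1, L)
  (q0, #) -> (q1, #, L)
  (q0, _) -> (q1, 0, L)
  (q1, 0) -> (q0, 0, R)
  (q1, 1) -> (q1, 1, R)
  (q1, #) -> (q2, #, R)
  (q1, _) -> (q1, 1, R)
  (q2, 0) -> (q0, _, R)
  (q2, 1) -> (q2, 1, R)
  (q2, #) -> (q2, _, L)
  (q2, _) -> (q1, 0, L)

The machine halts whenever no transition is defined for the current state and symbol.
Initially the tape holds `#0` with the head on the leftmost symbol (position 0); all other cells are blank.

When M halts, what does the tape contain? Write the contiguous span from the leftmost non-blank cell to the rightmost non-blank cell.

1#100

q0 | _[#]0__   read # → write #, move L, go to q1
q1 | [_]#0__   read _ → write 1, move R, go to q1
q1 | 1[#]0__   read # → write #, move R, go to q2
q2 | 1#[0]__   read 0 → write _, move R, go to q0
q0 | 1#_[_]_   read _ → write 0, move L, go to q1
q1 | 1#[_]0_   read _ → write 1, move R, go to q1
q1 | 1#1[0]_   read 0 → write 0, move R, go to q0
q0 | 1#10[_]   read _ → write 0, move L, go to q1
q1 | 1#1[0]0   read 0 → write 0, move R, go to q0
q0 | 1#10[0]
The non-blank tape span at halt is 1#100.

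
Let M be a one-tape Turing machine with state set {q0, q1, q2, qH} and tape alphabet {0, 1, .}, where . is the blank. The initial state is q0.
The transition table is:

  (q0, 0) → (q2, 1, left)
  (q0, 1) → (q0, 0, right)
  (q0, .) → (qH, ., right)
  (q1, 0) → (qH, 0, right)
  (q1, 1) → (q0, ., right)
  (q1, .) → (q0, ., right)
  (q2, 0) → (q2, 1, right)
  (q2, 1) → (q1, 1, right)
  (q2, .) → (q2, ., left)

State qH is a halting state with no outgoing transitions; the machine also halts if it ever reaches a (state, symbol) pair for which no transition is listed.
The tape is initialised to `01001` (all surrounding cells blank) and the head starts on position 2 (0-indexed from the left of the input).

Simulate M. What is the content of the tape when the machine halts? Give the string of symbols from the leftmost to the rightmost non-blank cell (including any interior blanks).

state=q0 head=2 tape=01[0]01..   (q0,0)→(q2,1,left)
state=q2 head=1 tape=0[1]101..   (q2,1)→(q1,1,right)
state=q1 head=2 tape=01[1]01..   (q1,1)→(q0,.,right)
state=q0 head=3 tape=01.[0]1..   (q0,0)→(q2,1,left)
state=q2 head=2 tape=01[.]11..   (q2,.)→(q2,.,left)
state=q2 head=1 tape=0[1].11..   (q2,1)→(q1,1,right)
state=q1 head=2 tape=01[.]11..   (q1,.)→(q0,.,right)
state=q0 head=3 tape=01.[1]1..   (q0,1)→(q0,0,right)
state=q0 head=4 tape=01.0[1]..   (q0,1)→(q0,0,right)
state=q0 head=5 tape=01.00[.].   (q0,.)→(qH,.,right)
state=qH head=6 tape=01.00.[.]
The non-blank tape span at halt is 01.00.

01.00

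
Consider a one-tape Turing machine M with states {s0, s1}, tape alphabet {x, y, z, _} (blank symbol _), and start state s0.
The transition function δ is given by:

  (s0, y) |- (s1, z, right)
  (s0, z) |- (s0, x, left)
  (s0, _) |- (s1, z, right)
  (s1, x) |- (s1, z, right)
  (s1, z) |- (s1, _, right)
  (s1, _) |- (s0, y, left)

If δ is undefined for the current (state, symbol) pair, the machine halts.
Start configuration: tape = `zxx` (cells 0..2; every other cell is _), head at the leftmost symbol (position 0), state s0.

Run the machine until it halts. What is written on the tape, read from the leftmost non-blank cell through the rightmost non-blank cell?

zzzzzy

state=s0 head=0 tape=__[z]xx_   (s0,z)→(s0,x,left)
state=s0 head=-1 tape=_[_]xxx_   (s0,_)→(s1,z,right)
state=s1 head=0 tape=_z[x]xx_   (s1,x)→(s1,z,right)
state=s1 head=1 tape=_zz[x]x_   (s1,x)→(s1,z,right)
state=s1 head=2 tape=_zzz[x]_   (s1,x)→(s1,z,right)
state=s1 head=3 tape=_zzzz[_]   (s1,_)→(s0,y,left)
state=s0 head=2 tape=_zzz[z]y   (s0,z)→(s0,x,left)
state=s0 head=1 tape=_zz[z]xy   (s0,z)→(s0,x,left)
state=s0 head=0 tape=_z[z]xxy   (s0,z)→(s0,x,left)
state=s0 head=-1 tape=_[z]xxxy   (s0,z)→(s0,x,left)
state=s0 head=-2 tape=[_]xxxxy   (s0,_)→(s1,z,right)
state=s1 head=-1 tape=z[x]xxxy   (s1,x)→(s1,z,right)
state=s1 head=0 tape=zz[x]xxy   (s1,x)→(s1,z,right)
state=s1 head=1 tape=zzz[x]xy   (s1,x)→(s1,z,right)
state=s1 head=2 tape=zzzz[x]y   (s1,x)→(s1,z,right)
state=s1 head=3 tape=zzzzz[y]
The non-blank tape span at halt is zzzzzy.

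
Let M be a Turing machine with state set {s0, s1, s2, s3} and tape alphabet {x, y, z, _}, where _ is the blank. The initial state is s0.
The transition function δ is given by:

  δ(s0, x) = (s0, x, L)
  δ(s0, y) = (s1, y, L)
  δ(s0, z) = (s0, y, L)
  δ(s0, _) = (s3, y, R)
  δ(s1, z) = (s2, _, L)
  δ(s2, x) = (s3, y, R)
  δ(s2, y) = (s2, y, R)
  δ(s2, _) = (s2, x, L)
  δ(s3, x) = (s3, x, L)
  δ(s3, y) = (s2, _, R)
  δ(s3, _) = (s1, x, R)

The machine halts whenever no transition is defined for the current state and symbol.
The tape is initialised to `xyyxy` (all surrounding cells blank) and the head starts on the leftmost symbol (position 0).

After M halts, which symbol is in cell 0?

y

state=s0 head=0 tape=_[x]yyxy___   (s0,x)→(s0,x,L)
state=s0 head=-1 tape=[_]xyyxy___   (s0,_)→(s3,y,R)
state=s3 head=0 tape=y[x]yyxy___   (s3,x)→(s3,x,L)
state=s3 head=-1 tape=[y]xyyxy___   (s3,y)→(s2,_,R)
state=s2 head=0 tape=_[x]yyxy___   (s2,x)→(s3,y,R)
state=s3 head=1 tape=_y[y]yxy___   (s3,y)→(s2,_,R)
state=s2 head=2 tape=_y_[y]xy___   (s2,y)→(s2,y,R)
state=s2 head=3 tape=_y_y[x]y___   (s2,x)→(s3,y,R)
state=s3 head=4 tape=_y_yy[y]___   (s3,y)→(s2,_,R)
state=s2 head=5 tape=_y_yy_[_]__   (s2,_)→(s2,x,L)
state=s2 head=4 tape=_y_yy[_]x__   (s2,_)→(s2,x,L)
state=s2 head=3 tape=_y_y[y]xx__   (s2,y)→(s2,y,R)
state=s2 head=4 tape=_y_yy[x]x__   (s2,x)→(s3,y,R)
state=s3 head=5 tape=_y_yyy[x]__   (s3,x)→(s3,x,L)
state=s3 head=4 tape=_y_yy[y]x__   (s3,y)→(s2,_,R)
state=s2 head=5 tape=_y_yy_[x]__   (s2,x)→(s3,y,R)
state=s3 head=6 tape=_y_yy_y[_]_   (s3,_)→(s1,x,R)
state=s1 head=7 tape=_y_yy_yx[_]
Cell 0 holds y when M halts.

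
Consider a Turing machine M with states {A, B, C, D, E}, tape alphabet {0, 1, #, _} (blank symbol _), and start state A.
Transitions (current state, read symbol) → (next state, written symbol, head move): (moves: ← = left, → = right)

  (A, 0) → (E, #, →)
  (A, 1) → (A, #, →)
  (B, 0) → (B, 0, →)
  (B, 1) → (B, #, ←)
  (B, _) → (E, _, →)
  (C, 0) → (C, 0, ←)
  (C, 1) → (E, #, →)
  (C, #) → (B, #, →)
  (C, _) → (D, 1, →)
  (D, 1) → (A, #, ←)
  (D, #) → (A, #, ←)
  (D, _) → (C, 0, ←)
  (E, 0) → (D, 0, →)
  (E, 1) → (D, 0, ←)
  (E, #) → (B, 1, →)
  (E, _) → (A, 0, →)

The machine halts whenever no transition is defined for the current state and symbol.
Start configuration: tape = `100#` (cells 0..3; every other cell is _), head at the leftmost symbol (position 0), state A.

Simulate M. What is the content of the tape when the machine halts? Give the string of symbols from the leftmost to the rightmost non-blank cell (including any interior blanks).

###1_0

state=A head=0 tape=[1]00#___   (A,1)→(A,#,→)
state=A head=1 tape=#[0]0#___   (A,0)→(E,#,→)
state=E head=2 tape=##[0]#___   (E,0)→(D,0,→)
state=D head=3 tape=##0[#]___   (D,#)→(A,#,←)
state=A head=2 tape=##[0]#___   (A,0)→(E,#,→)
state=E head=3 tape=###[#]___   (E,#)→(B,1,→)
state=B head=4 tape=###1[_]__   (B,_)→(E,_,→)
state=E head=5 tape=###1_[_]_   (E,_)→(A,0,→)
state=A head=6 tape=###1_0[_]
The non-blank tape span at halt is ###1_0.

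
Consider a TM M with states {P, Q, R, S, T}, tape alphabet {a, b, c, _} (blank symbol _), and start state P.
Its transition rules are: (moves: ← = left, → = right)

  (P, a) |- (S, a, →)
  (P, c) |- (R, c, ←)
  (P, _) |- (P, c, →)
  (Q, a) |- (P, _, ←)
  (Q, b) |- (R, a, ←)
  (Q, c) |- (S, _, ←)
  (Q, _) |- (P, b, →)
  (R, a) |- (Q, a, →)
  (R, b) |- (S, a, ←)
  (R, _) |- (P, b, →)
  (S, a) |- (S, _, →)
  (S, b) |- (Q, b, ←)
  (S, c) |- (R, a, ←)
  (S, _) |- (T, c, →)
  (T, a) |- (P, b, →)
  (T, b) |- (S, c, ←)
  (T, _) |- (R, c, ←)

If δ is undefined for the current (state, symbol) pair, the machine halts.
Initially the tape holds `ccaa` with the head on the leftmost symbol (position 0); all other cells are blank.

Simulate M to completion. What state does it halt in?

state=P head=0 tape=___[c]caa__   (P,c)→(R,c,←)
state=R head=-1 tape=__[_]ccaa__   (R,_)→(P,b,→)
state=P head=0 tape=__b[c]caa__   (P,c)→(R,c,←)
state=R head=-1 tape=__[b]ccaa__   (R,b)→(S,a,←)
state=S head=-2 tape=_[_]accaa__   (S,_)→(T,c,→)
state=T head=-1 tape=_c[a]ccaa__   (T,a)→(P,b,→)
state=P head=0 tape=_cb[c]caa__   (P,c)→(R,c,←)
state=R head=-1 tape=_c[b]ccaa__   (R,b)→(S,a,←)
state=S head=-2 tape=_[c]accaa__   (S,c)→(R,a,←)
state=R head=-3 tape=[_]aaccaa__   (R,_)→(P,b,→)
state=P head=-2 tape=b[a]accaa__   (P,a)→(S,a,→)
state=S head=-1 tape=ba[a]ccaa__   (S,a)→(S,_,→)
state=S head=0 tape=ba_[c]caa__   (S,c)→(R,a,←)
state=R head=-1 tape=ba[_]acaa__   (R,_)→(P,b,→)
state=P head=0 tape=bab[a]caa__   (P,a)→(S,a,→)
state=S head=1 tape=baba[c]aa__   (S,c)→(R,a,←)
state=R head=0 tape=bab[a]aaa__   (R,a)→(Q,a,→)
state=Q head=1 tape=baba[a]aa__   (Q,a)→(P,_,←)
state=P head=0 tape=bab[a]_aa__   (P,a)→(S,a,→)
state=S head=1 tape=baba[_]aa__   (S,_)→(T,c,→)
state=T head=2 tape=babac[a]a__   (T,a)→(P,b,→)
state=P head=3 tape=babacb[a]__   (P,a)→(S,a,→)
state=S head=4 tape=babacba[_]_   (S,_)→(T,c,→)
state=T head=5 tape=babacbac[_]   (T,_)→(R,c,←)
state=R head=4 tape=babacba[c]c
No transition is defined for (R, c); M halts in state R.

R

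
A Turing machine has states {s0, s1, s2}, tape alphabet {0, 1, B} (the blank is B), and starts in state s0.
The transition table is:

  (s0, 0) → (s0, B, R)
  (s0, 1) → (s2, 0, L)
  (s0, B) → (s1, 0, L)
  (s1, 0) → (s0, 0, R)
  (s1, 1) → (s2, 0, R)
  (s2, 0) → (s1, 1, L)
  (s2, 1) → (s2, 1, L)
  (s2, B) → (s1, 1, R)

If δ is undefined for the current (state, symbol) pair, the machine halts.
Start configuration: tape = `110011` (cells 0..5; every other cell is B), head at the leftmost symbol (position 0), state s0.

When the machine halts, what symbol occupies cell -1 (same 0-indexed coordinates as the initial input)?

s0 | BB[1]10011   read 1 → write 0, move L, go to s2
s2 | B[B]010011   read B → write 1, move R, go to s1
s1 | B1[0]10011   read 0 → write 0, move R, go to s0
s0 | B10[1]0011   read 1 → write 0, move L, go to s2
s2 | B1[0]00011   read 0 → write 1, move L, go to s1
s1 | B[1]100011   read 1 → write 0, move R, go to s2
s2 | B0[1]00011   read 1 → write 1, move L, go to s2
s2 | B[0]100011   read 0 → write 1, move L, go to s1
s1 | [B]1100011
Cell -1 holds 1 when M halts.

1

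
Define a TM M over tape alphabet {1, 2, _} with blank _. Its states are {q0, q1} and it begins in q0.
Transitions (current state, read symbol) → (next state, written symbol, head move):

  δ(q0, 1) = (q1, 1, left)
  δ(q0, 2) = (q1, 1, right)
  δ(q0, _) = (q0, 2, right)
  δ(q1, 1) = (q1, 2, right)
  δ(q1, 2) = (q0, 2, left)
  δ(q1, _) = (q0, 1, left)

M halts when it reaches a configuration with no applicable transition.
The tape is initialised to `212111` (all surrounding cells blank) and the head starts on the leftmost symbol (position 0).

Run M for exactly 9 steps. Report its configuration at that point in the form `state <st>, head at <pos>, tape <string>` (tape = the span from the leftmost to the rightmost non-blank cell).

state q0, head at 1, tape 222111

q0 | [2]12111   read 2 → write 1, move right, go to q1
q1 | 1[1]2111   read 1 → write 2, move right, go to q1
q1 | 12[2]111   read 2 → write 2, move left, go to q0
q0 | 1[2]2111   read 2 → write 1, move right, go to q1
q1 | 11[2]111   read 2 → write 2, move left, go to q0
q0 | 1[1]2111   read 1 → write 1, move left, go to q1
q1 | [1]12111   read 1 → write 2, move right, go to q1
q1 | 2[1]2111   read 1 → write 2, move right, go to q1
q1 | 22[2]111   read 2 → write 2, move left, go to q0
q0 | 2[2]2111
After 9 steps: state q0, head at 1, tape 222111.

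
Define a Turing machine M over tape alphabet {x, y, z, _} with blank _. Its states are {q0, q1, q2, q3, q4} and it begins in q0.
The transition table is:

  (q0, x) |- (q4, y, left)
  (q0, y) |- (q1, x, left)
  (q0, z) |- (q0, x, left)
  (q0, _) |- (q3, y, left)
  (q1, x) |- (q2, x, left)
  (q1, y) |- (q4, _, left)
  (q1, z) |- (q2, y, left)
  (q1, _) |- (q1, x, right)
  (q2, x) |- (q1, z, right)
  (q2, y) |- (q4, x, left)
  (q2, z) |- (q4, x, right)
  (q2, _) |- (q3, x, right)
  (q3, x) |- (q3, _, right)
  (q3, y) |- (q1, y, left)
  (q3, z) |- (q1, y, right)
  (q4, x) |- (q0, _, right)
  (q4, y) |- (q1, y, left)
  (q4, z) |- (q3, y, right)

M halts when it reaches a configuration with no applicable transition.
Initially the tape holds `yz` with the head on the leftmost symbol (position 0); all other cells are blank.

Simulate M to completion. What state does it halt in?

state=q0 head=0 tape=_[y]z   (q0,y)→(q1,x,left)
state=q1 head=-1 tape=[_]xz   (q1,_)→(q1,x,right)
state=q1 head=0 tape=x[x]z   (q1,x)→(q2,x,left)
state=q2 head=-1 tape=[x]xz   (q2,x)→(q1,z,right)
state=q1 head=0 tape=z[x]z   (q1,x)→(q2,x,left)
state=q2 head=-1 tape=[z]xz   (q2,z)→(q4,x,right)
state=q4 head=0 tape=x[x]z   (q4,x)→(q0,_,right)
state=q0 head=1 tape=x_[z]   (q0,z)→(q0,x,left)
state=q0 head=0 tape=x[_]x   (q0,_)→(q3,y,left)
state=q3 head=-1 tape=[x]yx   (q3,x)→(q3,_,right)
state=q3 head=0 tape=_[y]x   (q3,y)→(q1,y,left)
state=q1 head=-1 tape=[_]yx   (q1,_)→(q1,x,right)
state=q1 head=0 tape=x[y]x   (q1,y)→(q4,_,left)
state=q4 head=-1 tape=[x]_x   (q4,x)→(q0,_,right)
state=q0 head=0 tape=_[_]x   (q0,_)→(q3,y,left)
state=q3 head=-1 tape=[_]yx
No transition is defined for (q3, _); M halts in state q3.

q3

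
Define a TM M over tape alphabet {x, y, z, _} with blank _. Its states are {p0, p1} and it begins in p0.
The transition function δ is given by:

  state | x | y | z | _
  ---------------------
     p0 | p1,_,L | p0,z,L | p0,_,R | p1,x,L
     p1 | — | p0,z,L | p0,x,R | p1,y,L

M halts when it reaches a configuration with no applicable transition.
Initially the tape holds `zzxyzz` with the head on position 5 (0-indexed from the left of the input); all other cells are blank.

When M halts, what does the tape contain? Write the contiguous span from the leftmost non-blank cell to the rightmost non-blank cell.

zxxz_zx

p0 | zzxyz[z]_   read z → write _, move R, go to p0
p0 | zzxyz_[_]   read _ → write x, move L, go to p1
p1 | zzxyz[_]x   read _ → write y, move L, go to p1
p1 | zzxy[z]yx   read z → write x, move R, go to p0
p0 | zzxyx[y]x   read y → write z, move L, go to p0
p0 | zzxy[x]zx   read x → write _, move L, go to p1
p1 | zzx[y]_zx   read y → write z, move L, go to p0
p0 | zz[x]z_zx   read x → write _, move L, go to p1
p1 | z[z]_z_zx   read z → write x, move R, go to p0
p0 | zx[_]z_zx   read _ → write x, move L, go to p1
p1 | z[x]xz_zx
The non-blank tape span at halt is zxxz_zx.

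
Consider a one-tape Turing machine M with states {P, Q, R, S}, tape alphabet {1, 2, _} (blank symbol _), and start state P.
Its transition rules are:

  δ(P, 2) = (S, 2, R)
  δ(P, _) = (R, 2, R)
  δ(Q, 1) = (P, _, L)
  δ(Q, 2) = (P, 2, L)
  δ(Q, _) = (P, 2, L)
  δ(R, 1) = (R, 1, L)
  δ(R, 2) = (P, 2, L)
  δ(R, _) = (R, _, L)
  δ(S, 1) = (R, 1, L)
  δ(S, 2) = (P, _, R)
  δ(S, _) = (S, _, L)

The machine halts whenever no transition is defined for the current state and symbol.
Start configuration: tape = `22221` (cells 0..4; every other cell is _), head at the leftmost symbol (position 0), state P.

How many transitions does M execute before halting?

P | [2]2221   read 2 → write 2, move R, go to S
S | 2[2]221   read 2 → write _, move R, go to P
P | 2_[2]21   read 2 → write 2, move R, go to S
S | 2_2[2]1   read 2 → write _, move R, go to P
P | 2_2_[1]
M halts after 4 transitions.

4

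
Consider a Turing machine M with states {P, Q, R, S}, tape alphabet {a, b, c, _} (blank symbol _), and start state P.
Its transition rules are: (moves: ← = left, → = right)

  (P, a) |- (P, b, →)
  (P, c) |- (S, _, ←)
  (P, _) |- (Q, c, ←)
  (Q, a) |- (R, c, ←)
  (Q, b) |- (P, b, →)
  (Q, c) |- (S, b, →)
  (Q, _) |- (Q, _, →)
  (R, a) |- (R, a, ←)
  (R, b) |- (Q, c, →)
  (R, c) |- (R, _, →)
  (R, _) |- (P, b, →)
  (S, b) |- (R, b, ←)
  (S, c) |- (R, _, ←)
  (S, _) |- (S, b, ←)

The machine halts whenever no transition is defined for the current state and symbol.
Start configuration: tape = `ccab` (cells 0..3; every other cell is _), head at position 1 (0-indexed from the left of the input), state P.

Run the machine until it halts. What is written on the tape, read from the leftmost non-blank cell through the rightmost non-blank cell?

P | __c[c]ab   read c → write _, move ←, go to S
S | __[c]_ab   read c → write _, move ←, go to R
R | _[_]__ab   read _ → write b, move →, go to P
P | _b[_]_ab   read _ → write c, move ←, go to Q
Q | _[b]c_ab   read b → write b, move →, go to P
P | _b[c]_ab   read c → write _, move ←, go to S
S | _[b]__ab   read b → write b, move ←, go to R
R | [_]b__ab   read _ → write b, move →, go to P
P | b[b]__ab
The non-blank tape span at halt is bb__ab.

bb__ab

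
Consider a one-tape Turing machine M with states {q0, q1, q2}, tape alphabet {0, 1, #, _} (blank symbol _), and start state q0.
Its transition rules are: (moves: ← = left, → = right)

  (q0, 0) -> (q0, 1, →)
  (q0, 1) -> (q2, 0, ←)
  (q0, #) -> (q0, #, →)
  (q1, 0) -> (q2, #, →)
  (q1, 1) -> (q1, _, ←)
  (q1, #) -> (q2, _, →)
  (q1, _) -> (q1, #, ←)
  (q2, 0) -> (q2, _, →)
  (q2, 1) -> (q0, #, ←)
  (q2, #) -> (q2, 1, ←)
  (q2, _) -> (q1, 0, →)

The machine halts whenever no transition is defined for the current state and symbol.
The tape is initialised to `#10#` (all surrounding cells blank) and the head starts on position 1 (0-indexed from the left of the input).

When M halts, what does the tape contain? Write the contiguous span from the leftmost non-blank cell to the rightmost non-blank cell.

q0 | _#[1]0#_   read 1 → write 0, move ←, go to q2
q2 | _[#]00#_   read # → write 1, move ←, go to q2
q2 | [_]100#_   read _ → write 0, move →, go to q1
q1 | 0[1]00#_   read 1 → write _, move ←, go to q1
q1 | [0]_00#_   read 0 → write #, move →, go to q2
q2 | #[_]00#_   read _ → write 0, move →, go to q1
q1 | #0[0]0#_   read 0 → write #, move →, go to q2
q2 | #0#[0]#_   read 0 → write _, move →, go to q2
q2 | #0#_[#]_   read # → write 1, move ←, go to q2
q2 | #0#[_]1_   read _ → write 0, move →, go to q1
q1 | #0#0[1]_   read 1 → write _, move ←, go to q1
q1 | #0#[0]__   read 0 → write #, move →, go to q2
q2 | #0##[_]_   read _ → write 0, move →, go to q1
q1 | #0##0[_]   read _ → write #, move ←, go to q1
q1 | #0##[0]#   read 0 → write #, move →, go to q2
q2 | #0###[#]   read # → write 1, move ←, go to q2
q2 | #0##[#]1   read # → write 1, move ←, go to q2
q2 | #0#[#]11   read # → write 1, move ←, go to q2
q2 | #0[#]111   read # → write 1, move ←, go to q2
q2 | #[0]1111   read 0 → write _, move →, go to q2
q2 | #_[1]111   read 1 → write #, move ←, go to q0
q0 | #[_]#111
The non-blank tape span at halt is #_#111.

#_#111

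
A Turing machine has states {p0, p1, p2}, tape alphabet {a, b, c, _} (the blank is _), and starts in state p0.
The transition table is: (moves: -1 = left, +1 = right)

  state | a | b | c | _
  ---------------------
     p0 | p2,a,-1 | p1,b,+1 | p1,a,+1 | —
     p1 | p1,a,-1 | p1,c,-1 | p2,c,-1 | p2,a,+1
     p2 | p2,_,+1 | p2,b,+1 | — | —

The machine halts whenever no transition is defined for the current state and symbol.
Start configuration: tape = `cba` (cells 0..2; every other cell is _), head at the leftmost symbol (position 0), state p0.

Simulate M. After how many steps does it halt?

5

p0 | _[c]ba   read c → write a, move +1, go to p1
p1 | _a[b]a   read b → write c, move -1, go to p1
p1 | _[a]ca   read a → write a, move -1, go to p1
p1 | [_]aca   read _ → write a, move +1, go to p2
p2 | a[a]ca   read a → write _, move +1, go to p2
p2 | a_[c]a
M halts after 5 transitions.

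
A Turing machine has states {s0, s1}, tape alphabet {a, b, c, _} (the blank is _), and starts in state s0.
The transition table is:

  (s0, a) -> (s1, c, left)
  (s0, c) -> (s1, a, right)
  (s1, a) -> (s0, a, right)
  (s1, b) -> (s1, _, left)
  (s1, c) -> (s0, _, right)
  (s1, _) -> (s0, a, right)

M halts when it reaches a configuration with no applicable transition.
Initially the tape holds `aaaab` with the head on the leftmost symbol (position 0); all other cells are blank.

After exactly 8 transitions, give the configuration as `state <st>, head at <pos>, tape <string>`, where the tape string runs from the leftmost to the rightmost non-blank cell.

state s0, head at 4, tape aaaaab

s0 | _[a]aaab   read a → write c, move left, go to s1
s1 | [_]caaab   read _ → write a, move right, go to s0
s0 | a[c]aaab   read c → write a, move right, go to s1
s1 | aa[a]aab   read a → write a, move right, go to s0
s0 | aaa[a]ab   read a → write c, move left, go to s1
s1 | aa[a]cab   read a → write a, move right, go to s0
s0 | aaa[c]ab   read c → write a, move right, go to s1
s1 | aaaa[a]b   read a → write a, move right, go to s0
s0 | aaaaa[b]
After 8 steps: state s0, head at 4, tape aaaaab.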